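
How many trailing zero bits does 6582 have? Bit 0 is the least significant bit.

6582 = 1100110110110
Trailing zeros: 1, so the lowest set bit is bit 1 (value 2).

1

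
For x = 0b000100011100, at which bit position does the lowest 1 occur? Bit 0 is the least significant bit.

0b000100011100 = 100011100
Trailing zeros: 2, so the lowest set bit is bit 2 (value 4).

2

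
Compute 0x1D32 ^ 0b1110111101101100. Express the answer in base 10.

62046

0x1D32 = 0001110100110010
b = 1110111101101100
XOR → 1111001001011110 = 62046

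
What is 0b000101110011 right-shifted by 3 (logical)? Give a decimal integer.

x = 101110011
shift right by 3 → 000101110 = 46
(equivalently, floor(371 / 8))

46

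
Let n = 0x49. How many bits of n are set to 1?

3

0x49 = 1001001
Count the 1s: 1 + 1 + 1 = 3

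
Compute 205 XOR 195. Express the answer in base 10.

14

205 = 11001101
195 = 11000011
XOR → 00001110 = 14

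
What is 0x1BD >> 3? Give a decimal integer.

0x1BD = 110111101
shift right by 3 → 000110111 = 55
(equivalently, floor(445 / 8))

55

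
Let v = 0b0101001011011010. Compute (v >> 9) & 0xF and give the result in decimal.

9

v = 0101001011011010
Shift right by 9: 0101001
Mask low 4 bits: 1001 = 9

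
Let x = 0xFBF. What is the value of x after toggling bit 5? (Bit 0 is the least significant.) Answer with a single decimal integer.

3999

x = 00111110111111
bit 5 is currently 1; toggle it via x ^ (1 << 5) = x ^ 32
→ 00111110011111 = 3999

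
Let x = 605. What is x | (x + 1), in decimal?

x = 1001011101 = 605
x + 1 = 1001011110
OR    = 1001011111 = 607
(x | (x + 1) sets the lowest cleared bit.)

607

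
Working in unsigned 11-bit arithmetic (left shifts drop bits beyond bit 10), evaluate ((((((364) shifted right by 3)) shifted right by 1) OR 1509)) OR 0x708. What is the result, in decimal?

2047

364 = 00101101100
→ shifted right by 3 → 00000101101 = 45
→ shifted right by 1 → 00000010110 = 22
1509 = 10111100101
→ OR → 10111110111 = 1527
0x708 = 11100001000
→ OR → 11111111111 = 2047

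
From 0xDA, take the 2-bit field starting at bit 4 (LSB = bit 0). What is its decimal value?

1

v = 000011011010
Shift right by 4: 00001101
Mask low 2 bits: 01 = 1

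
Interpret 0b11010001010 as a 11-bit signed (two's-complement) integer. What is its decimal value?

pattern = 11010001010 (MSB is 1 ⇒ negative)
Invert: 00101110101, add 1 → 00101110110 = 374, so the value is -374.
(Equivalently: 1674 - 2^11 = 1674 - 2048 = -374.)

-374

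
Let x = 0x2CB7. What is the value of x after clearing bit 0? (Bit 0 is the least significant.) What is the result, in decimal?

x = 010110010110111
bit 0 is currently 1; clear it via x & ~(1 << 0) = x & ~1
→ 010110010110110 = 11446

11446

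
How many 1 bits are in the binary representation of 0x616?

0x616 = 11000010110
Count the 1s: 1 + 1 + 1 + 1 + 1 = 5

5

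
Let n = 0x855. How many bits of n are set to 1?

5

0x855 = 100001010101
Count the 1s: 1 + 1 + 1 + 1 + 1 = 5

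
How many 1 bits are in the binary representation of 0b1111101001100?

n = 1111101001100
Count the 1s: 1 + 1 + 1 + 1 + 1 + 1 + 1 + 1 = 8

8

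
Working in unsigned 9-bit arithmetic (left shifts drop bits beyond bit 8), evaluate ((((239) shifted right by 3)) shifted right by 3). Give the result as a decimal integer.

3

239 = 011101111
→ shifted right by 3 → 000011101 = 29
→ shifted right by 3 → 000000011 = 3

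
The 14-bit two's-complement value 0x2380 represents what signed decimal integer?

-7296

pattern = 10001110000000 (MSB is 1 ⇒ negative)
Invert: 01110001111111, add 1 → 01110010000000 = 7296, so the value is -7296.
(Equivalently: 9088 - 2^14 = 9088 - 16384 = -7296.)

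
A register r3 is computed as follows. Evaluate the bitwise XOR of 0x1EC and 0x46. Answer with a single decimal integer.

426

0x1EC = 111101100
0x46 = 001000110
XOR → 110101010 = 426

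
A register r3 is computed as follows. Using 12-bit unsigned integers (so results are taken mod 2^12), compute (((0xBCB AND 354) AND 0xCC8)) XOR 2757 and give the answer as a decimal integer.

2693

0xBCB = 101111001011
354 = 000101100010
→ AND → 000101000010 = 322
0xCC8 = 110011001000
→ AND → 000001000000 = 64
2757 = 101011000101
→ XOR → 101010000101 = 2693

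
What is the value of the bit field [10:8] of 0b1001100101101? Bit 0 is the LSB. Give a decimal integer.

3

v = 1001100101101
Shift right by 8: 10011
Mask low 3 bits: 011 = 3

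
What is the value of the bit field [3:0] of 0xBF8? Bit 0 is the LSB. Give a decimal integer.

8

v = 101111111000
Shift right by 0: 101111111000
Mask low 4 bits: 1000 = 8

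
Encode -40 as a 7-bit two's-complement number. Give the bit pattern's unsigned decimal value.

40 in 7 bits: 0101000
Invert: 1010111
Add 1:  1011000 = 88
(Check: 2^7 - 40 = 128 - 40 = 88.)

88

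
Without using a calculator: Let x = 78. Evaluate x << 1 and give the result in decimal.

78 = 01001110
shift left by 1 → 10011100 = 156
(equivalently, 78 × 2^1 = 78 × 2)

156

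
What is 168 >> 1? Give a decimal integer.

84

168 = 10101000
shift right by 1 → 01010100 = 84
(equivalently, floor(168 / 2))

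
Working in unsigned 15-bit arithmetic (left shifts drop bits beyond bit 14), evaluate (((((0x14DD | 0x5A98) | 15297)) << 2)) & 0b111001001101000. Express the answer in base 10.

29280

0x14DD = 001010011011101
0x5A98 = 101101010011000
→ | → 101111011011101 = 24285
15297 = 011101111000001
→ | → 111111111011101 = 32733
→ << 2 (mod 2^15) → 111111101110100 = 32628
0b111001001101000 = 111001001101000
→ & → 111001001100000 = 29280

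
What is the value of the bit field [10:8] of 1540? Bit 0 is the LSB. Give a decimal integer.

6

v = 11000000100
Shift right by 8: 110
Mask low 3 bits: 110 = 6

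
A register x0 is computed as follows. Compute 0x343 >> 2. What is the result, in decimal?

0x343 = 1101000011
shift right by 2 → 0011010000 = 208
(equivalently, floor(835 / 4))

208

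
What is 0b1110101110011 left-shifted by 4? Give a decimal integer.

120624

x = 00001110101110011
shift left by 4 → 11101011100110000 = 120624
(equivalently, 7539 × 2^4 = 7539 × 16)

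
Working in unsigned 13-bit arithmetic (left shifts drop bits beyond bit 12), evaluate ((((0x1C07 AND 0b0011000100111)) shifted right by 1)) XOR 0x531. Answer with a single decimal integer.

0x1C07 = 1110000000111
0b0011000100111 = 0011000100111
→ AND → 0010000000111 = 1031
→ shifted right by 1 → 0001000000011 = 515
0x531 = 0010100110001
→ XOR → 0011100110010 = 1842

1842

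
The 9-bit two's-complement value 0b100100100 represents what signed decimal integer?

-220

pattern = 100100100 (MSB is 1 ⇒ negative)
Invert: 011011011, add 1 → 011011100 = 220, so the value is -220.
(Equivalently: 292 - 2^9 = 292 - 512 = -220.)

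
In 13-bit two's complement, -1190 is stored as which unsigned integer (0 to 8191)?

1190 in 13 bits: 0010010100110
Invert: 1101101011001
Add 1:  1101101011010 = 7002
(Check: 2^13 - 1190 = 8192 - 1190 = 7002.)

7002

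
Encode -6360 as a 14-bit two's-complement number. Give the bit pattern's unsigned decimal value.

6360 in 14 bits: 01100011011000
Invert: 10011100100111
Add 1:  10011100101000 = 10024
(Check: 2^14 - 6360 = 16384 - 6360 = 10024.)

10024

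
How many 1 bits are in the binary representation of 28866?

28866 = 111000011000010
Count the 1s: 1 + 1 + 1 + 1 + 1 + 1 = 6

6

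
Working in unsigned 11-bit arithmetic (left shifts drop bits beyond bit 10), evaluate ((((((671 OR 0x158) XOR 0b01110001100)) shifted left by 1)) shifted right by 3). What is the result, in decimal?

671 = 01010011111
0x158 = 00101011000
→ OR → 01111011111 = 991
0b01110001100 = 01110001100
→ XOR → 00001010011 = 83
→ shifted left by 1 (mod 2^11) → 00010100110 = 166
→ shifted right by 3 → 00000010100 = 20

20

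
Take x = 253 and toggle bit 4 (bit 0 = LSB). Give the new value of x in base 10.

237

x = 011111101
bit 4 is currently 1; toggle it via x ^ (1 << 4) = x ^ 16
→ 011101101 = 237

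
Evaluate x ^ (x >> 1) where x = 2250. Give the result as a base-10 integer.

3247

x = 100011001010 = 2250
x>>1 = 010001100101
XOR  = 110010101111 = 3247
(x ^ (x >> 1) gives the standard binary-reflected Gray code of x.)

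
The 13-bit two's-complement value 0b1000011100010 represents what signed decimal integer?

pattern = 1000011100010 (MSB is 1 ⇒ negative)
Invert: 0111100011101, add 1 → 0111100011110 = 3870, so the value is -3870.
(Equivalently: 4322 - 2^13 = 4322 - 8192 = -3870.)

-3870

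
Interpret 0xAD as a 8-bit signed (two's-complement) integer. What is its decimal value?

-83

pattern = 10101101 (MSB is 1 ⇒ negative)
Invert: 01010010, add 1 → 01010011 = 83, so the value is -83.
(Equivalently: 173 - 2^8 = 173 - 256 = -83.)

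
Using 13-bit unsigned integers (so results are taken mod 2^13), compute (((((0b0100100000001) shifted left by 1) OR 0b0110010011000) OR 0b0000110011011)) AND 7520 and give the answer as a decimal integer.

7424

0b0100100000001 = 0100100000001
→ shifted left by 1 (mod 2^13) → 1001000000010 = 4610
0b0110010011000 = 0110010011000
→ OR → 1111010011010 = 7834
0b0000110011011 = 0000110011011
→ OR → 1111110011011 = 8091
7520 = 1110101100000
→ AND → 1110100000000 = 7424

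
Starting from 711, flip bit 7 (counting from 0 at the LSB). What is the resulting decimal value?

x = 1011000111
bit 7 is currently 1; toggle it via x ^ (1 << 7) = x ^ 128
→ 1001000111 = 583

583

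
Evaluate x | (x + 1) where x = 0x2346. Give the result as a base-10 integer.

x = 10001101000110 = 9030
x + 1 = 10001101000111
OR    = 10001101000111 = 9031
(x | (x + 1) sets the lowest cleared bit.)

9031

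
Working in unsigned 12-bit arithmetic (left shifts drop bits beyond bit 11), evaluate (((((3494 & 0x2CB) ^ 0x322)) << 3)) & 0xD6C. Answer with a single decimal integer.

3494 = 110110100110
0x2CB = 001011001011
→ & → 000010000010 = 130
0x322 = 001100100010
→ ^ → 001110100000 = 928
→ << 3 (mod 2^12) → 110100000000 = 3328
0xD6C = 110101101100
→ & → 110100000000 = 3328

3328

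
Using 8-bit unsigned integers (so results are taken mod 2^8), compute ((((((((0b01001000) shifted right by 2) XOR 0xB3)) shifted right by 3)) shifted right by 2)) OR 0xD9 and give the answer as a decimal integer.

0b01001000 = 01001000
→ shifted right by 2 → 00010010 = 18
0xB3 = 10110011
→ XOR → 10100001 = 161
→ shifted right by 3 → 00010100 = 20
→ shifted right by 2 → 00000101 = 5
0xD9 = 11011001
→ OR → 11011101 = 221

221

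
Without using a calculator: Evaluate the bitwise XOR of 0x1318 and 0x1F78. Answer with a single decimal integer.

0x1318 = 1001100011000
0x1F78 = 1111101111000
XOR → 0110001100000 = 3168

3168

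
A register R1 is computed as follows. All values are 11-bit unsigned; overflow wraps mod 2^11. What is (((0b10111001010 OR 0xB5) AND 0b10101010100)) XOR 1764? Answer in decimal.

0b10111001010 = 10111001010
0xB5 = 00010110101
→ OR → 10111111111 = 1535
0b10101010100 = 10101010100
→ AND → 10101010100 = 1364
1764 = 11011100100
→ XOR → 01110110000 = 944

944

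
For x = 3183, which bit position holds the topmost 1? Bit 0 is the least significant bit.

11

3183 = 110001101111
The topmost 1 is at position 11 (since 2^11 = 2048 ≤ 3183 < 4096).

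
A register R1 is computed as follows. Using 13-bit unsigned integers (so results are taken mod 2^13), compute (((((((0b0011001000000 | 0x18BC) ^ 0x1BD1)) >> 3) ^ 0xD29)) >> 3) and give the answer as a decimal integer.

433

0b0011001000000 = 0011001000000
0x18BC = 1100010111100
→ | → 1111011111100 = 7932
0x1BD1 = 1101111010001
→ ^ → 0010100101101 = 1325
→ >> 3 → 0000010100101 = 165
0xD29 = 0110100101001
→ ^ → 0110110001100 = 3468
→ >> 3 → 0000110110001 = 433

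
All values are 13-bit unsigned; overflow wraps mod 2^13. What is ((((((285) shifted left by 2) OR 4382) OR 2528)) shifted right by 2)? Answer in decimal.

1919

285 = 0000100011101
→ shifted left by 2 (mod 2^13) → 0010001110100 = 1140
4382 = 1000100011110
→ OR → 1010101111110 = 5502
2528 = 0100111100000
→ OR → 1110111111110 = 7678
→ shifted right by 2 → 0011101111111 = 1919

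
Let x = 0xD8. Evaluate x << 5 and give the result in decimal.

0xD8 = 0000011011000
shift left by 5 → 1101100000000 = 6912
(equivalently, 216 × 2^5 = 216 × 32)

6912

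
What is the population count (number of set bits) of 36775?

36775 = 1000111110100111
Count the 1s: 1 + 1 + 1 + 1 + 1 + 1 + 1 + 1 + 1 + 1 = 10

10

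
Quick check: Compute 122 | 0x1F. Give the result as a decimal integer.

122 = 1111010
0x1F = 0011111
 OR → 1111111 = 127

127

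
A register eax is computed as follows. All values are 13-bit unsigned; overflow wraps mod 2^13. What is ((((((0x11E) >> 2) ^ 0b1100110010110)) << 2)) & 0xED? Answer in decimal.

0x11E = 0000100011110
→ >> 2 → 0000001000111 = 71
0b1100110010110 = 1100110010110
→ ^ → 1100111010001 = 6609
→ << 2 (mod 2^13) → 0011101000100 = 1860
0xED = 0000011101101
→ & → 0000001000100 = 68

68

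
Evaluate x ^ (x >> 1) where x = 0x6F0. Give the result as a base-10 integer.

x = 11011110000 = 1776
x>>1 = 01101111000
XOR  = 10110001000 = 1416
(x ^ (x >> 1) gives the standard binary-reflected Gray code of x.)

1416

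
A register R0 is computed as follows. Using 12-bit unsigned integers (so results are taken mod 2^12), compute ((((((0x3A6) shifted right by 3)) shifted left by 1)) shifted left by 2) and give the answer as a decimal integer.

928

0x3A6 = 001110100110
→ shifted right by 3 → 000001110100 = 116
→ shifted left by 1 (mod 2^12) → 000011101000 = 232
→ shifted left by 2 (mod 2^12) → 001110100000 = 928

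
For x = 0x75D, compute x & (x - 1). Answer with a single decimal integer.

x = 11101011101 = 1885
x - 1 = 11101011100
AND   = 11101011100 = 1884
(x & (x - 1) clears the lowest set bit of x.)

1884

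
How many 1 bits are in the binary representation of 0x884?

3

0x884 = 100010000100
Count the 1s: 1 + 1 + 1 = 3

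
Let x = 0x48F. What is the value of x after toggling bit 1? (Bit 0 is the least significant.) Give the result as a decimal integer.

x = 010010001111
bit 1 is currently 1; toggle it via x ^ (1 << 1) = x ^ 2
→ 010010001101 = 1165

1165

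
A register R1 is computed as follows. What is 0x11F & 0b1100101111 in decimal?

0x11F = 0100011111
b = 1100101111
AND → 0100001111 = 271

271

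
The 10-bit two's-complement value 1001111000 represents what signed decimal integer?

pattern = 1001111000 (MSB is 1 ⇒ negative)
Invert: 0110000111, add 1 → 0110001000 = 392, so the value is -392.
(Equivalently: 632 - 2^10 = 632 - 1024 = -392.)

-392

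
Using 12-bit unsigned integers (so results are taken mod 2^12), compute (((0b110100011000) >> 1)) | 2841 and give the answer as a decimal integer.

3997

0b110100011000 = 110100011000
→ >> 1 → 011010001100 = 1676
2841 = 101100011001
→ | → 111110011101 = 3997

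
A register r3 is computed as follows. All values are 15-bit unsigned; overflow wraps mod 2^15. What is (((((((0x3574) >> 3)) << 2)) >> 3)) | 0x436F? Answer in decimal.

0x3574 = 011010101110100
→ >> 3 → 000011010101110 = 1710
→ << 2 (mod 2^15) → 001101010111000 = 6840
→ >> 3 → 000001101010111 = 855
0x436F = 100001101101111
→ | → 100001101111111 = 17279

17279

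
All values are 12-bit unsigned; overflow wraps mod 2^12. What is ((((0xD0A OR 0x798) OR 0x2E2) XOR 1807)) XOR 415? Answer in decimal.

0xD0A = 110100001010
0x798 = 011110011000
→ OR → 111110011010 = 3994
0x2E2 = 001011100010
→ OR → 111111111010 = 4090
1807 = 011100001111
→ XOR → 100011110101 = 2293
415 = 000110011111
→ XOR → 100101101010 = 2410

2410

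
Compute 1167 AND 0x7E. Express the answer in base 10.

14

1167 = 10010001111
0x7E = 00001111110
AND → 00000001110 = 14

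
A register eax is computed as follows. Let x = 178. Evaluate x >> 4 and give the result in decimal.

178 = 10110010
shift right by 4 → 00001011 = 11
(equivalently, floor(178 / 16))

11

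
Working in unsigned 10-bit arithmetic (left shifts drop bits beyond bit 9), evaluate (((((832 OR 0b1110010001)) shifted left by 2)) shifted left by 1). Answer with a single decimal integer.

832 = 1101000000
0b1110010001 = 1110010001
→ OR → 1111010001 = 977
→ shifted left by 2 (mod 2^10) → 1101000100 = 836
→ shifted left by 1 (mod 2^10) → 1010001000 = 648

648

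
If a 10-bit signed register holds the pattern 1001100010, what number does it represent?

-414

pattern = 1001100010 (MSB is 1 ⇒ negative)
Invert: 0110011101, add 1 → 0110011110 = 414, so the value is -414.
(Equivalently: 610 - 2^10 = 610 - 1024 = -414.)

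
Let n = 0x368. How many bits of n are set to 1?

5

0x368 = 1101101000
Count the 1s: 1 + 1 + 1 + 1 + 1 = 5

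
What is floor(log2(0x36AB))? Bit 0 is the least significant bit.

13

0x36AB = 11011010101011
The topmost 1 is at position 13 (since 2^13 = 8192 ≤ 13995 < 16384).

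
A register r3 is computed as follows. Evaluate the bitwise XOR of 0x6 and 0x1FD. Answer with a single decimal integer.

0x6 = 000000110
0x1FD = 111111101
XOR → 111111011 = 507

507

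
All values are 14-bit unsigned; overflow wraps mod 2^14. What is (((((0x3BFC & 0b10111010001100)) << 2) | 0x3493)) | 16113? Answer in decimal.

16115

0x3BFC = 11101111111100
0b10111010001100 = 10111010001100
→ & → 10101010001100 = 10892
→ << 2 (mod 2^14) → 10101000110000 = 10800
0x3493 = 11010010010011
→ | → 11111010110011 = 16051
16113 = 11111011110001
→ | → 11111011110011 = 16115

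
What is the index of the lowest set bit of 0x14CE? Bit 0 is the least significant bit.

0x14CE = 1010011001110
Trailing zeros: 1, so the lowest set bit is bit 1 (value 2).

1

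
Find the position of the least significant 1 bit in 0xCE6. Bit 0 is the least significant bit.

1

0xCE6 = 110011100110
Trailing zeros: 1, so the lowest set bit is bit 1 (value 2).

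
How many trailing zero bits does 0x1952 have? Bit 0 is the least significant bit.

0x1952 = 1100101010010
Trailing zeros: 1, so the lowest set bit is bit 1 (value 2).

1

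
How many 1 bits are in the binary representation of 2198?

5

2198 = 100010010110
Count the 1s: 1 + 1 + 1 + 1 + 1 = 5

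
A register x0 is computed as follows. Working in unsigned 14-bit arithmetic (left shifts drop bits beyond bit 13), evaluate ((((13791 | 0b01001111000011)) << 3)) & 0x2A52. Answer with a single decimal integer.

10832

13791 = 11010111011111
0b01001111000011 = 01001111000011
→ | → 11011111011111 = 14303
→ << 3 (mod 2^14) → 11111011111000 = 16120
0x2A52 = 10101001010010
→ & → 10101001010000 = 10832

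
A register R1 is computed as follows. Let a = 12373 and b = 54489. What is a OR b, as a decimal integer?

62685

12373 = 0011000001010101
54489 = 1101010011011001
 OR → 1111010011011101 = 62685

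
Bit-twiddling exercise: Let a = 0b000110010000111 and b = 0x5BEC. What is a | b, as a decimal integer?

a = 000110010000111
0x5BEC = 101101111101100
 OR → 101111111101111 = 24559

24559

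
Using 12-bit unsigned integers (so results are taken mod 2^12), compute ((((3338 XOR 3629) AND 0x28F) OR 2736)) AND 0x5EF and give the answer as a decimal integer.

3338 = 110100001010
3629 = 111000101101
→ XOR → 001100100111 = 807
0x28F = 001010001111
→ AND → 001000000111 = 519
2736 = 101010110000
→ OR → 101010110111 = 2743
0x5EF = 010111101111
→ AND → 000010100111 = 167

167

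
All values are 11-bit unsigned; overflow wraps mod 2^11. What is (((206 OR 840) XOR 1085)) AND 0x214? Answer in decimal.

206 = 00011001110
840 = 01101001000
→ OR → 01111001110 = 974
1085 = 10000111101
→ XOR → 11111110011 = 2035
0x214 = 01000010100
→ AND → 01000010000 = 528

528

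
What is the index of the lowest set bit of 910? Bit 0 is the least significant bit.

1

910 = 1110001110
Trailing zeros: 1, so the lowest set bit is bit 1 (value 2).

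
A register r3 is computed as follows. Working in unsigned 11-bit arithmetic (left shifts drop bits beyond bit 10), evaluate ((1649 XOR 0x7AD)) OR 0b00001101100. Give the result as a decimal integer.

508

1649 = 11001110001
0x7AD = 11110101101
→ XOR → 00111011100 = 476
0b00001101100 = 00001101100
→ OR → 00111111100 = 508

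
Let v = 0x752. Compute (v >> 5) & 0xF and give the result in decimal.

10

v = 11101010010
Shift right by 5: 111010
Mask low 4 bits: 1010 = 10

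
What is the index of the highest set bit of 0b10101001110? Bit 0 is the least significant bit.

10

0b10101001110 = 10101001110
The topmost 1 is at position 10 (since 2^10 = 1024 ≤ 1358 < 2048).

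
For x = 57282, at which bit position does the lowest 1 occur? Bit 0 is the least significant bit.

1

57282 = 1101111111000010
Trailing zeros: 1, so the lowest set bit is bit 1 (value 2).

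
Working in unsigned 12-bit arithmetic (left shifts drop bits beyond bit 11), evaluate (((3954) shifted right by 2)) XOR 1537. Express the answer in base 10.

1501

3954 = 111101110010
→ shifted right by 2 → 001111011100 = 988
1537 = 011000000001
→ XOR → 010111011101 = 1501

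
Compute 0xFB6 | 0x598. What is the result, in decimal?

4030

0xFB6 = 111110110110
0x598 = 010110011000
 OR → 111110111110 = 4030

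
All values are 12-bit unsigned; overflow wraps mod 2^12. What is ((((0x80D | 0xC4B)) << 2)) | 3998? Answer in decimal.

4030

0x80D = 100000001101
0xC4B = 110001001011
→ | → 110001001111 = 3151
→ << 2 (mod 2^12) → 000100111100 = 316
3998 = 111110011110
→ | → 111110111110 = 4030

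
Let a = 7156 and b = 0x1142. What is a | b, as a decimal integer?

7158

7156 = 1101111110100
0x1142 = 1000101000010
 OR → 1101111110110 = 7158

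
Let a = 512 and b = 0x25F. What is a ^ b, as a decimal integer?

512 = 1000000000
0x25F = 1001011111
XOR → 0001011111 = 95

95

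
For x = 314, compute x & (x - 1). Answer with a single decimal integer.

312

x = 100111010 = 314
x - 1 = 100111001
AND   = 100111000 = 312
(x & (x - 1) clears the lowest set bit of x.)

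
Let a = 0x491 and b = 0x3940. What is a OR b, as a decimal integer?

15825

0x491 = 00010010010001
0x3940 = 11100101000000
 OR → 11110111010001 = 15825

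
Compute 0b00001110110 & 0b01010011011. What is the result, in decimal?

18

a = 0001110110
b = 1010011011
AND → 0000010010 = 18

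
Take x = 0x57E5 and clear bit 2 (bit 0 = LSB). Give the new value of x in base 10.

22497

x = 0101011111100101
bit 2 is currently 1; clear it via x & ~(1 << 2) = x & ~4
→ 0101011111100001 = 22497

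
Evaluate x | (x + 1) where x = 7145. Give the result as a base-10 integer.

7147

x = 1101111101001 = 7145
x + 1 = 1101111101010
OR    = 1101111101011 = 7147
(x | (x + 1) sets the lowest cleared bit.)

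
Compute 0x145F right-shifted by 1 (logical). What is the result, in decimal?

0x145F = 1010001011111
shift right by 1 → 0101000101111 = 2607
(equivalently, floor(5215 / 2))

2607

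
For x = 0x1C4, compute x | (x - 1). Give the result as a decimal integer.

x = 111000100 = 452
x - 1 = 111000011
OR    = 111000111 = 455
(x | (x - 1) sets all bits below the lowest set bit.)

455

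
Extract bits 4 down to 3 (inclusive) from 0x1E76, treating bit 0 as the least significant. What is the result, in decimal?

2

v = 1111001110110
Shift right by 3: 1111001110
Mask low 2 bits: 10 = 2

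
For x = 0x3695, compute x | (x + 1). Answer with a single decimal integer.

13975

x = 11011010010101 = 13973
x + 1 = 11011010010110
OR    = 11011010010111 = 13975
(x | (x + 1) sets the lowest cleared bit.)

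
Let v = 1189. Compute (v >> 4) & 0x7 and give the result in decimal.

2

v = 10010100101
Shift right by 4: 1001010
Mask low 3 bits: 010 = 2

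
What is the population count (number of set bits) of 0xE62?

6

0xE62 = 111001100010
Count the 1s: 1 + 1 + 1 + 1 + 1 + 1 = 6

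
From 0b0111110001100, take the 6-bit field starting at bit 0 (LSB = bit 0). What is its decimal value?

12

v = 0111110001100
Shift right by 0: 0111110001100
Mask low 6 bits: 001100 = 12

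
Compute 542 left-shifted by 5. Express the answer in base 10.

542 = 000001000011110
shift left by 5 → 100001111000000 = 17344
(equivalently, 542 × 2^5 = 542 × 32)

17344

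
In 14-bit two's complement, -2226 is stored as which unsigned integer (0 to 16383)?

2226 in 14 bits: 00100010110010
Invert: 11011101001101
Add 1:  11011101001110 = 14158
(Check: 2^14 - 2226 = 16384 - 2226 = 14158.)

14158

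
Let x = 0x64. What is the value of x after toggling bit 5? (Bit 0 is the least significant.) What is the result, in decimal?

68

x = 0001100100
bit 5 is currently 1; toggle it via x ^ (1 << 5) = x ^ 32
→ 0001000100 = 68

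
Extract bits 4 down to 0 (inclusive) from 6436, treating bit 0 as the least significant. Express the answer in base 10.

4

v = 0001100100100100
Shift right by 0: 0001100100100100
Mask low 5 bits: 00100 = 4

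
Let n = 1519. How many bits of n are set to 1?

1519 = 10111101111
Count the 1s: 1 + 1 + 1 + 1 + 1 + 1 + 1 + 1 + 1 = 9

9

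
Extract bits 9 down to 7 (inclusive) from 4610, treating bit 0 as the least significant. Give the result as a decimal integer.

4

v = 01001000000010
Shift right by 7: 0100100
Mask low 3 bits: 100 = 4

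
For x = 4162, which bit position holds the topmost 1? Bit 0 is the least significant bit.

4162 = 1000001000010
The topmost 1 is at position 12 (since 2^12 = 4096 ≤ 4162 < 8192).

12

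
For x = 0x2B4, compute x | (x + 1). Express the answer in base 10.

693

x = 1010110100 = 692
x + 1 = 1010110101
OR    = 1010110101 = 693
(x | (x + 1) sets the lowest cleared bit.)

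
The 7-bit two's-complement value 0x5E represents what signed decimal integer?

-34

pattern = 1011110 (MSB is 1 ⇒ negative)
Invert: 0100001, add 1 → 0100010 = 34, so the value is -34.
(Equivalently: 94 - 2^7 = 94 - 128 = -34.)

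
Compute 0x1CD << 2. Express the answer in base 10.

0x1CD = 00111001101
shift left by 2 → 11100110100 = 1844
(equivalently, 461 × 2^2 = 461 × 4)

1844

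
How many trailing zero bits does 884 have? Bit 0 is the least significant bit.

884 = 1101110100
Trailing zeros: 2, so the lowest set bit is bit 2 (value 4).

2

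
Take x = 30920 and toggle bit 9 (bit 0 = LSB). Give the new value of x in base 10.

31432

x = 111100011001000
bit 9 is currently 0; toggle it via x ^ (1 << 9) = x ^ 512
→ 111101011001000 = 31432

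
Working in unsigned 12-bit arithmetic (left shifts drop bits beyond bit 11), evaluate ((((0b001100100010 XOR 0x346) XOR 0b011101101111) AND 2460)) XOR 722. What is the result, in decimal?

986

0b001100100010 = 001100100010
0x346 = 001101000110
→ XOR → 000001100100 = 100
0b011101101111 = 011101101111
→ XOR → 011100001011 = 1803
2460 = 100110011100
→ AND → 000100001000 = 264
722 = 001011010010
→ XOR → 001111011010 = 986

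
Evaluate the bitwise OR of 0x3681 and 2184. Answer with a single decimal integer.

0x3681 = 11011010000001
2184 = 00100010001000
 OR → 11111010001001 = 16009

16009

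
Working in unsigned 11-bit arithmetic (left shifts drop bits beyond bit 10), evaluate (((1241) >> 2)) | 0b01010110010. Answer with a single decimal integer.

1241 = 10011011001
→ >> 2 → 00100110110 = 310
0b01010110010 = 01010110010
→ | → 01110110110 = 950

950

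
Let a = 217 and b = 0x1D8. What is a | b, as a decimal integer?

217 = 011011001
0x1D8 = 111011000
 OR → 111011001 = 473

473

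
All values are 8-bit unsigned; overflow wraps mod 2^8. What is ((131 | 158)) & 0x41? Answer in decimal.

131 = 10000011
158 = 10011110
→ | → 10011111 = 159
0x41 = 01000001
→ & → 00000001 = 1

1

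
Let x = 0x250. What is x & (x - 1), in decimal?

576

x = 1001010000 = 592
x - 1 = 1001001111
AND   = 1001000000 = 576
(x & (x - 1) clears the lowest set bit of x.)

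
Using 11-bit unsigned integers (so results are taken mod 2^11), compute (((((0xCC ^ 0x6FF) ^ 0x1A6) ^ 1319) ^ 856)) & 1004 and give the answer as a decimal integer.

488

0xCC = 00011001100
0x6FF = 11011111111
→ ^ → 11000110011 = 1587
0x1A6 = 00110100110
→ ^ → 11110010101 = 1941
1319 = 10100100111
→ ^ → 01010110010 = 690
856 = 01101011000
→ ^ → 00111101010 = 490
1004 = 01111101100
→ & → 00111101000 = 488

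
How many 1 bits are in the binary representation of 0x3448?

0x3448 = 11010001001000
Count the 1s: 1 + 1 + 1 + 1 + 1 = 5

5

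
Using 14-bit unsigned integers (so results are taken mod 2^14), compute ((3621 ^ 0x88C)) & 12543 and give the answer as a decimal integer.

3621 = 00111000100101
0x88C = 00100010001100
→ ^ → 00011010101001 = 1705
12543 = 11000011111111
→ & → 00000010101001 = 169

169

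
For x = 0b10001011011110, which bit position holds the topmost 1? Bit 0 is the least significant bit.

0b10001011011110 = 10001011011110
The topmost 1 is at position 13 (since 2^13 = 8192 ≤ 8926 < 16384).

13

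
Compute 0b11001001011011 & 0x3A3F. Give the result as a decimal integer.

a = 11001001011011
0x3A3F = 11101000111111
AND → 11001000011011 = 12827

12827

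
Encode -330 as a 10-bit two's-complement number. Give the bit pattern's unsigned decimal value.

694

330 in 10 bits: 0101001010
Invert: 1010110101
Add 1:  1010110110 = 694
(Check: 2^10 - 330 = 1024 - 330 = 694.)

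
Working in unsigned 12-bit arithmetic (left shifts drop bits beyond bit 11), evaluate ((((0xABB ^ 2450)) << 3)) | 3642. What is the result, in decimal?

3962

0xABB = 101010111011
2450 = 100110010010
→ ^ → 001100101001 = 809
→ << 3 (mod 2^12) → 100101001000 = 2376
3642 = 111000111010
→ | → 111101111010 = 3962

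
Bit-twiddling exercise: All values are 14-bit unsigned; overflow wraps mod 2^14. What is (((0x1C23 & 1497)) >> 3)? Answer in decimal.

128

0x1C23 = 01110000100011
1497 = 00010111011001
→ & → 00010000000001 = 1025
→ >> 3 → 00000010000000 = 128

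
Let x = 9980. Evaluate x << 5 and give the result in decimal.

9980 = 0000010011011111100
shift left by 5 → 1001101111110000000 = 319360
(equivalently, 9980 × 2^5 = 9980 × 32)

319360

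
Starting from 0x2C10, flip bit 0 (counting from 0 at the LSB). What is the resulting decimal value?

11281

x = 010110000010000
bit 0 is currently 0; toggle it via x ^ (1 << 0) = x ^ 1
→ 010110000010001 = 11281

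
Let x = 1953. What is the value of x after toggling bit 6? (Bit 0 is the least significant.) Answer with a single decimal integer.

2017

x = 0011110100001
bit 6 is currently 0; toggle it via x ^ (1 << 6) = x ^ 64
→ 0011111100001 = 2017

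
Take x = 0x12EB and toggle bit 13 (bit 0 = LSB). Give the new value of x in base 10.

x = 01001011101011
bit 13 is currently 0; toggle it via x ^ (1 << 13) = x ^ 8192
→ 11001011101011 = 13035

13035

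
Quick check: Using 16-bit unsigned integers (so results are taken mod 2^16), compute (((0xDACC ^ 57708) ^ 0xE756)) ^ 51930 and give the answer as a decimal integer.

0xDACC = 1101101011001100
57708 = 1110000101101100
→ ^ → 0011101110100000 = 15264
0xE756 = 1110011101010110
→ ^ → 1101110011110110 = 56566
51930 = 1100101011011010
→ ^ → 0001011000101100 = 5676

5676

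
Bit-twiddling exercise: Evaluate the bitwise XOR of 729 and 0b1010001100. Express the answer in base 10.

729 = 1011011001
b = 1010001100
XOR → 0001010101 = 85

85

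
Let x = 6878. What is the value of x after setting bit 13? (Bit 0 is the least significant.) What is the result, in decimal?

15070

x = 01101011011110
bit 13 is currently 0; set it via x | (1 << 13) = x | 8192
→ 11101011011110 = 15070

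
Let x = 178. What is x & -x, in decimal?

2

x = 10110010 = 178
-x (two's complement) = …01001110
AND   = 00000010 = 2
(x & -x isolates the lowest set bit of x.)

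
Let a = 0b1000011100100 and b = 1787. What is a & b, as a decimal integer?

a = 1000011100100
1787 = 0011011111011
AND → 0000011100000 = 224

224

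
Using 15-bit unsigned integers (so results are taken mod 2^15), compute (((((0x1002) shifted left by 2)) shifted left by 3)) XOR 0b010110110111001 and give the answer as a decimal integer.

0x1002 = 001000000000010
→ shifted left by 2 (mod 2^15) → 100000000001000 = 16392
→ shifted left by 3 (mod 2^15) → 000000001000000 = 64
0b010110110111001 = 010110110111001
→ XOR → 010110111111001 = 11769

11769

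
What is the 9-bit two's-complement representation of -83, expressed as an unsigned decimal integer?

83 in 9 bits: 001010011
Invert: 110101100
Add 1:  110101101 = 429
(Check: 2^9 - 83 = 512 - 83 = 429.)

429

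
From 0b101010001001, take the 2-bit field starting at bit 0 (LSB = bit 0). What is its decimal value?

v = 101010001001
Shift right by 0: 101010001001
Mask low 2 bits: 01 = 1

1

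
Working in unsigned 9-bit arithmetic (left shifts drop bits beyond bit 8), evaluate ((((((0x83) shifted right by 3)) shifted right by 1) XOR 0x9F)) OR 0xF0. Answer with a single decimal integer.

247

0x83 = 010000011
→ shifted right by 3 → 000010000 = 16
→ shifted right by 1 → 000001000 = 8
0x9F = 010011111
→ XOR → 010010111 = 151
0xF0 = 011110000
→ OR → 011110111 = 247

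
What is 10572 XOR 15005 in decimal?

10572 = 10100101001100
15005 = 11101010011101
XOR → 01001111010001 = 5073

5073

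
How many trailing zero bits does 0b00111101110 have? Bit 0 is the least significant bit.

0b00111101110 = 111101110
Trailing zeros: 1, so the lowest set bit is bit 1 (value 2).

1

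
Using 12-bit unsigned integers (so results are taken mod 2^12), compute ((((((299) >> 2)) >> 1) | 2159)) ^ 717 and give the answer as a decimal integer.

2722

299 = 000100101011
→ >> 2 → 000001001010 = 74
→ >> 1 → 000000100101 = 37
2159 = 100001101111
→ | → 100001101111 = 2159
717 = 001011001101
→ ^ → 101010100010 = 2722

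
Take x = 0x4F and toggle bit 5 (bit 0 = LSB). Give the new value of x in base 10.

x = 00001001111
bit 5 is currently 0; toggle it via x ^ (1 << 5) = x ^ 32
→ 00001101111 = 111

111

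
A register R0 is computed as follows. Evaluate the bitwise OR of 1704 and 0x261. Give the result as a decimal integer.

1704 = 11010101000
0x261 = 01001100001
 OR → 11011101001 = 1769

1769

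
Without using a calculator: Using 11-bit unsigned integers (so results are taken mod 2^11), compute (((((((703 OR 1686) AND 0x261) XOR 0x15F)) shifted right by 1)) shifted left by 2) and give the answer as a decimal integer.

703 = 01010111111
1686 = 11010010110
→ OR → 11010111111 = 1727
0x261 = 01001100001
→ AND → 01000100001 = 545
0x15F = 00101011111
→ XOR → 01101111110 = 894
→ shifted right by 1 → 00110111111 = 447
→ shifted left by 2 (mod 2^11) → 11011111100 = 1788

1788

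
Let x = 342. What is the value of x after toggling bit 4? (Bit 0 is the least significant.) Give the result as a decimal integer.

x = 0101010110
bit 4 is currently 1; toggle it via x ^ (1 << 4) = x ^ 16
→ 0101000110 = 326

326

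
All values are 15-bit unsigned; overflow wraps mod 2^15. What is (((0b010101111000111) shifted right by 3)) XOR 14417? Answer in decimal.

15657

0b010101111000111 = 010101111000111
→ shifted right by 3 → 000010101111000 = 1400
14417 = 011100001010001
→ XOR → 011110100101001 = 15657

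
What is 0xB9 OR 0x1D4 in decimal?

0xB9 = 010111001
0x1D4 = 111010100
 OR → 111111101 = 509

509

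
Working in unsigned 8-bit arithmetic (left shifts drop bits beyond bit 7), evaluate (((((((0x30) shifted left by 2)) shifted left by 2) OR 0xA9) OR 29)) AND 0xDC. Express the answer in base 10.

0x30 = 00110000
→ shifted left by 2 (mod 2^8) → 11000000 = 192
→ shifted left by 2 (mod 2^8) → 00000000 = 0
0xA9 = 10101001
→ OR → 10101001 = 169
29 = 00011101
→ OR → 10111101 = 189
0xDC = 11011100
→ AND → 10011100 = 156

156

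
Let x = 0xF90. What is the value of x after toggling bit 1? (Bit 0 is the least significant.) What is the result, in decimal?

x = 0111110010000
bit 1 is currently 0; toggle it via x ^ (1 << 1) = x ^ 2
→ 0111110010010 = 3986

3986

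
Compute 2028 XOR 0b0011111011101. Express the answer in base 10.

49

2028 = 11111101100
b = 11111011101
XOR → 00000110001 = 49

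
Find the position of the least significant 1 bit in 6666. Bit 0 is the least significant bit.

1

6666 = 1101000001010
Trailing zeros: 1, so the lowest set bit is bit 1 (value 2).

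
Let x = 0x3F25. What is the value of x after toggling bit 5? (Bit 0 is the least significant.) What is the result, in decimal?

16133

x = 11111100100101
bit 5 is currently 1; toggle it via x ^ (1 << 5) = x ^ 32
→ 11111100000101 = 16133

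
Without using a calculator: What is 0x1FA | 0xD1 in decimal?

507

0x1FA = 111111010
0xD1 = 011010001
 OR → 111111011 = 507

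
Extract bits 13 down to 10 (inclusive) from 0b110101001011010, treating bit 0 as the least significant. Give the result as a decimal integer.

v = 110101001011010
Shift right by 10: 11010
Mask low 4 bits: 1010 = 10

10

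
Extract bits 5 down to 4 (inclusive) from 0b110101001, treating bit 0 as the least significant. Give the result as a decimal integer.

2

v = 110101001
Shift right by 4: 11010
Mask low 2 bits: 10 = 2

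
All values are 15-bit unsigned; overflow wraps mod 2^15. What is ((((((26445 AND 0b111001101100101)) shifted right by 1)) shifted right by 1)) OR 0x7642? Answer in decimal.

32467

26445 = 110011101001101
0b111001101100101 = 111001101100101
→ AND → 110001101000101 = 25413
→ shifted right by 1 → 011000110100010 = 12706
→ shifted right by 1 → 001100011010001 = 6353
0x7642 = 111011001000010
→ OR → 111111011010011 = 32467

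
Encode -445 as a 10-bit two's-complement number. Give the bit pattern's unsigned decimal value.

445 in 10 bits: 0110111101
Invert: 1001000010
Add 1:  1001000011 = 579
(Check: 2^10 - 445 = 1024 - 445 = 579.)

579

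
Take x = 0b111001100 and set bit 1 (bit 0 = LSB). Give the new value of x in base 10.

462

x = 111001100
bit 1 is currently 0; set it via x | (1 << 1) = x | 2
→ 111001110 = 462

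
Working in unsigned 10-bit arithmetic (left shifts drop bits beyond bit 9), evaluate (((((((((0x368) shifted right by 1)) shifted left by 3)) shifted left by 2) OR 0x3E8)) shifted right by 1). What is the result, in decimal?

0x368 = 1101101000
→ shifted right by 1 → 0110110100 = 436
→ shifted left by 3 (mod 2^10) → 0110100000 = 416
→ shifted left by 2 (mod 2^10) → 1010000000 = 640
0x3E8 = 1111101000
→ OR → 1111101000 = 1000
→ shifted right by 1 → 0111110100 = 500

500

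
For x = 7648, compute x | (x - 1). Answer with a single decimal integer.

x = 1110111100000 = 7648
x - 1 = 1110111011111
OR    = 1110111111111 = 7679
(x | (x - 1) sets all bits below the lowest set bit.)

7679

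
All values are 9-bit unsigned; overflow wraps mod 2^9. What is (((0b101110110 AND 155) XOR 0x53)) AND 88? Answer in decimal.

64

0b101110110 = 101110110
155 = 010011011
→ AND → 000010010 = 18
0x53 = 001010011
→ XOR → 001000001 = 65
88 = 001011000
→ AND → 001000000 = 64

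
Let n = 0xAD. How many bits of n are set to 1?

5

0xAD = 10101101
Count the 1s: 1 + 1 + 1 + 1 + 1 = 5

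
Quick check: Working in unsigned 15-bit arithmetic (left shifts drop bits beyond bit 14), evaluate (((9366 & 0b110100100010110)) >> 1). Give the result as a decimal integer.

4107

9366 = 010010010010110
0b110100100010110 = 110100100010110
→ & → 010000000010110 = 8214
→ >> 1 → 001000000001011 = 4107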